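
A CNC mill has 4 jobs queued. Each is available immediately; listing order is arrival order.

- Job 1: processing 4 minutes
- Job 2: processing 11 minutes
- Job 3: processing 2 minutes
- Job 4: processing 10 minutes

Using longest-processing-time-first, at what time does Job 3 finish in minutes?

27

LPT (decreasing processing time): Job 2 Job 4 Job 1 Job 3.
Job 2: 0→11
Job 4: 11→21
Job 1: 21→25
Job 3: 25→27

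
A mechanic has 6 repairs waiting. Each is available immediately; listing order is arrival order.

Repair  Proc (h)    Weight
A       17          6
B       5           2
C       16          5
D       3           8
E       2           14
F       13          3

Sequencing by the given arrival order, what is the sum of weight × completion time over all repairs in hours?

FIFO (arrival order): A B C D E F.
A: finishes 17, weight 6, w·C = 102
B: finishes 22, weight 2, w·C = 44
C: finishes 38, weight 5, w·C = 190
D: finishes 41, weight 8, w·C = 328
E: finishes 43, weight 14, w·C = 602
F: finishes 56, weight 3, w·C = 168
Sum = 102+44+190+328+602+168 = 1434.

1434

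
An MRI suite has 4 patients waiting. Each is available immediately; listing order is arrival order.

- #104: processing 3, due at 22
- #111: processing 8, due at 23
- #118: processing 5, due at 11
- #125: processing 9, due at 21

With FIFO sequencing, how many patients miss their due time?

FIFO (arrival order): #104 #111 #118 #125.
#104: 0→3, due 22, tardiness 0
#111: 3→11, due 23, tardiness 0
#118: 11→16, due 11, tardiness 5
#125: 16→25, due 21, tardiness 4
Late patients: 2.

2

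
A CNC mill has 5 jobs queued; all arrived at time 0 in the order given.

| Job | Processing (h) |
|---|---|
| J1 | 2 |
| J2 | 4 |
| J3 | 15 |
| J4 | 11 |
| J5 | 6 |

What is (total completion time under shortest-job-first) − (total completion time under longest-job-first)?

SPT (increasing processing time): J1 J2 J5 J4 J3.
J1: 0→2
J2: 2→6
J5: 6→12
J4: 12→23
J3: 23→38
Sum = 2+6+12+23+38 = 81.
LPT (decreasing processing time): J3 J4 J5 J2 J1.
J3: 0→15
J4: 15→26
J5: 26→32
J2: 32→36
J1: 36→38
Sum = 15+26+32+36+38 = 147.
Difference = 81 − 147 = -66.

-66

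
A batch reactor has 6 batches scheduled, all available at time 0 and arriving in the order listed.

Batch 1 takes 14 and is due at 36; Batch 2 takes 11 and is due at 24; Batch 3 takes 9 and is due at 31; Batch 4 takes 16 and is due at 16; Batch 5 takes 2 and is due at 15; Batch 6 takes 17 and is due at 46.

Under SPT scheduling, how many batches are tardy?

SPT (increasing processing time): Batch 5 Batch 3 Batch 2 Batch 1 Batch 4 Batch 6.
Batch 5: 0→2, due 15, tardiness 0
Batch 3: 2→11, due 31, tardiness 0
Batch 2: 11→22, due 24, tardiness 0
Batch 1: 22→36, due 36, tardiness 0
Batch 4: 36→52, due 16, tardiness 36
Batch 6: 52→69, due 46, tardiness 23
Late batches: 2.

2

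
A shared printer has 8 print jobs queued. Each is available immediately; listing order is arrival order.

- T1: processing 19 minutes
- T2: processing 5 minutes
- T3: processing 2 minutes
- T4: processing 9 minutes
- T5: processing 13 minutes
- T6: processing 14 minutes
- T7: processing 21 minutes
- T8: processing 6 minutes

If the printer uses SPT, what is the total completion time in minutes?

SPT (increasing processing time): T3 T2 T8 T4 T5 T6 T1 T7.
T3: 0→2
T2: 2→7
T8: 7→13
T4: 13→22
T5: 22→35
T6: 35→49
T1: 49→68
T7: 68→89
Sum = 2+7+13+22+35+49+68+89 = 285.

285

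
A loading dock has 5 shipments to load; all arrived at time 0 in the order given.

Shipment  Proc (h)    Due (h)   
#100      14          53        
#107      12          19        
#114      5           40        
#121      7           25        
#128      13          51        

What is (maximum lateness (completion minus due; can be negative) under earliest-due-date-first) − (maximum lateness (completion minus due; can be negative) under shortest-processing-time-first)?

-7

EDD (increasing due date): #107 #121 #114 #128 #100.
#107: 0→12, due 19, lateness -7
#121: 12→19, due 25, lateness -6
#114: 19→24, due 40, lateness -16
#128: 24→37, due 51, lateness -14
#100: 37→51, due 53, lateness -2
Maximum = -2.
SPT (increasing processing time): #114 #121 #107 #128 #100.
#114: 0→5, due 40, lateness -35
#121: 5→12, due 25, lateness -13
#107: 12→24, due 19, lateness 5
#128: 24→37, due 51, lateness -14
#100: 37→51, due 53, lateness -2
Maximum = 5.
Difference = -2 − 5 = -7.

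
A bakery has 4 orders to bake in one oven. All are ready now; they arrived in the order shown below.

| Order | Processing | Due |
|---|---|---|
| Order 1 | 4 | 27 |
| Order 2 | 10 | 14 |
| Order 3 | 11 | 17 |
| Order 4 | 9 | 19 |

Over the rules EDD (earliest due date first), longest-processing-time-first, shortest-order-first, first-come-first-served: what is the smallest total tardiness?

EDD (increasing due date): Order 2 Order 3 Order 4 Order 1.
Order 2: 0→10, due 14, tardiness 0
Order 3: 10→21, due 17, tardiness 4
Order 4: 21→30, due 19, tardiness 11
Order 1: 30→34, due 27, tardiness 7
Sum = 0+4+11+7 = 22.
LPT (decreasing processing time): Order 3 Order 2 Order 4 Order 1.
Order 3: 0→11, due 17, tardiness 0
Order 2: 11→21, due 14, tardiness 7
Order 4: 21→30, due 19, tardiness 11
Order 1: 30→34, due 27, tardiness 7
Sum = 0+7+11+7 = 25.
SPT (increasing processing time): Order 1 Order 4 Order 2 Order 3.
Order 1: 0→4, due 27, tardiness 0
Order 4: 4→13, due 19, tardiness 0
Order 2: 13→23, due 14, tardiness 9
Order 3: 23→34, due 17, tardiness 17
Sum = 0+0+9+17 = 26.
FIFO (arrival order): Order 1 Order 2 Order 3 Order 4.
Order 1: 0→4, due 27, tardiness 0
Order 2: 4→14, due 14, tardiness 0
Order 3: 14→25, due 17, tardiness 8
Order 4: 25→34, due 19, tardiness 15
Sum = 0+0+8+15 = 23.
EDD 22, LPT 25, SPT 26, FIFO 23 → minimum 22.

22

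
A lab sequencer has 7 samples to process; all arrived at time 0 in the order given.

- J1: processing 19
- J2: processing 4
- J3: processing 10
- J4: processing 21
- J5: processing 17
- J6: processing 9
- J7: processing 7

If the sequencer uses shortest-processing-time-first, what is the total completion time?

SPT (increasing processing time): J2 J7 J6 J3 J5 J1 J4.
J2: 0→4
J7: 4→11
J6: 11→20
J3: 20→30
J5: 30→47
J1: 47→66
J4: 66→87
Sum = 4+11+20+30+47+66+87 = 265.

265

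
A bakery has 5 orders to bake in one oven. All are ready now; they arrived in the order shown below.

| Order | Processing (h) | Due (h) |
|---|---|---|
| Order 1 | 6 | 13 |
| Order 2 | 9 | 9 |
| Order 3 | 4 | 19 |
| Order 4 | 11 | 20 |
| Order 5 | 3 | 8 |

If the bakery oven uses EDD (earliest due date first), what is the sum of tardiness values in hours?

EDD (increasing due date): Order 5 Order 2 Order 1 Order 3 Order 4.
Order 5: 0→3, due 8, tardiness 0
Order 2: 3→12, due 9, tardiness 3
Order 1: 12→18, due 13, tardiness 5
Order 3: 18→22, due 19, tardiness 3
Order 4: 22→33, due 20, tardiness 13
Sum = 0+3+5+3+13 = 24.

24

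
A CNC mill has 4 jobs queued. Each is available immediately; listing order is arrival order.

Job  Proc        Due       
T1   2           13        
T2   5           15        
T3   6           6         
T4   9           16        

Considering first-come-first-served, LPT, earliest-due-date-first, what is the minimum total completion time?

44

FIFO (arrival order): T1 T2 T3 T4.
T1: 0→2
T2: 2→7
T3: 7→13
T4: 13→22
Sum = 2+7+13+22 = 44.
LPT (decreasing processing time): T4 T3 T2 T1.
T4: 0→9
T3: 9→15
T2: 15→20
T1: 20→22
Sum = 9+15+20+22 = 66.
EDD (increasing due date): T3 T1 T2 T4.
T3: 0→6
T1: 6→8
T2: 8→13
T4: 13→22
Sum = 6+8+13+22 = 49.
FIFO 44, LPT 66, EDD 49 → minimum 44.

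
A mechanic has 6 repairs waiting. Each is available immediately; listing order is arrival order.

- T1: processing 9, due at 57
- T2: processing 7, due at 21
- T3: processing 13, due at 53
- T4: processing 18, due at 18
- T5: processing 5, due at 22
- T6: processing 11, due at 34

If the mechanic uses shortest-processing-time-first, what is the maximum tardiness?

45

SPT (increasing processing time): T5 T2 T1 T6 T3 T4.
T5: 0→5, due 22, tardiness 0
T2: 5→12, due 21, tardiness 0
T1: 12→21, due 57, tardiness 0
T6: 21→32, due 34, tardiness 0
T3: 32→45, due 53, tardiness 0
T4: 45→63, due 18, tardiness 45
Maximum = 45.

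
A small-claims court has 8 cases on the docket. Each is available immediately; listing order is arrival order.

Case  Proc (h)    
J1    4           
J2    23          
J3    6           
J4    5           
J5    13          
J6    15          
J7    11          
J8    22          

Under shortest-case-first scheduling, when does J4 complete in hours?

9

SPT (increasing processing time): J1 J4 J3 J7 J5 J6 J8 J2.
J1: 0→4
J4: 4→9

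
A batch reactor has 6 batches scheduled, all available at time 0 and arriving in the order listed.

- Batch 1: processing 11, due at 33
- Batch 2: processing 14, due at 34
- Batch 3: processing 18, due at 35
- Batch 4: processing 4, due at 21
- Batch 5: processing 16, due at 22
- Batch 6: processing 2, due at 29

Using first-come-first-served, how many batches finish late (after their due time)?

4

FIFO (arrival order): Batch 1 Batch 2 Batch 3 Batch 4 Batch 5 Batch 6.
Batch 1: 0→11, due 33, tardiness 0
Batch 2: 11→25, due 34, tardiness 0
Batch 3: 25→43, due 35, tardiness 8
Batch 4: 43→47, due 21, tardiness 26
Batch 5: 47→63, due 22, tardiness 41
Batch 6: 63→65, due 29, tardiness 36
Late batches: 4.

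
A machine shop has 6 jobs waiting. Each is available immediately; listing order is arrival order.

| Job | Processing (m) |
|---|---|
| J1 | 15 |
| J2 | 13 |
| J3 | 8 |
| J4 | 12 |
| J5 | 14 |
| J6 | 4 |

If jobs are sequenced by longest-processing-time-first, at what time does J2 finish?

42

LPT (decreasing processing time): J1 J5 J2 J4 J3 J6.
J1: 0→15
J5: 15→29
J2: 29→42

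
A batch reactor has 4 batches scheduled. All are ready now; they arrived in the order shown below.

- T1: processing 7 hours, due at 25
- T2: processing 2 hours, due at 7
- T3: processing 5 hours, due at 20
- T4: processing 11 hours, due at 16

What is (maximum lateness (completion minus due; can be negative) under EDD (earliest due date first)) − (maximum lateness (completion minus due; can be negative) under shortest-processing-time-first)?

-9

EDD (increasing due date): T2 T4 T3 T1.
T2: 0→2, due 7, lateness -5
T4: 2→13, due 16, lateness -3
T3: 13→18, due 20, lateness -2
T1: 18→25, due 25, lateness 0
Maximum = 0.
SPT (increasing processing time): T2 T3 T1 T4.
T2: 0→2, due 7, lateness -5
T3: 2→7, due 20, lateness -13
T1: 7→14, due 25, lateness -11
T4: 14→25, due 16, lateness 9
Maximum = 9.
Difference = 0 − 9 = -9.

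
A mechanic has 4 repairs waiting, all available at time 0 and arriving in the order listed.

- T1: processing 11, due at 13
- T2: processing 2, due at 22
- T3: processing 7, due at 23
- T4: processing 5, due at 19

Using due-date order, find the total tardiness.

EDD (increasing due date): T1 T4 T2 T3.
T1: 0→11, due 13, tardiness 0
T4: 11→16, due 19, tardiness 0
T2: 16→18, due 22, tardiness 0
T3: 18→25, due 23, tardiness 2
Sum = 0+0+0+2 = 2.

2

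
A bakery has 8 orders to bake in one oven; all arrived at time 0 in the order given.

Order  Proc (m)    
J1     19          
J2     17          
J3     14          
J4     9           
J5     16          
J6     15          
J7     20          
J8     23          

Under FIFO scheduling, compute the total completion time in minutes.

FIFO (arrival order): J1 J2 J3 J4 J5 J6 J7 J8.
J1: 0→19
J2: 19→36
J3: 36→50
J4: 50→59
J5: 59→75
J6: 75→90
J7: 90→110
J8: 110→133
Sum = 19+36+50+59+75+90+110+133 = 572.

572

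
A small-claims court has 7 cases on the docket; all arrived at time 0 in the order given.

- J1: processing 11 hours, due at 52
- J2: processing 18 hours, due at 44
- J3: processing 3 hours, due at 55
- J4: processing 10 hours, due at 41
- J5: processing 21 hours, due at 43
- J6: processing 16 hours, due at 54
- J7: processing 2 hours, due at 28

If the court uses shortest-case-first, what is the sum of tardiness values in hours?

54

SPT (increasing processing time): J7 J3 J4 J1 J6 J2 J5.
J7: 0→2, due 28, tardiness 0
J3: 2→5, due 55, tardiness 0
J4: 5→15, due 41, tardiness 0
J1: 15→26, due 52, tardiness 0
J6: 26→42, due 54, tardiness 0
J2: 42→60, due 44, tardiness 16
J5: 60→81, due 43, tardiness 38
Sum = 0+0+0+0+0+16+38 = 54.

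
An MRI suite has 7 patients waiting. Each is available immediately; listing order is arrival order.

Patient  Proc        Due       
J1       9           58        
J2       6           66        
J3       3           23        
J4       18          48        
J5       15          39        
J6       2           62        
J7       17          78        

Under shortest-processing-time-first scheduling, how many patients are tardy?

1

SPT (increasing processing time): J6 J3 J2 J1 J5 J7 J4.
J6: 0→2, due 62, tardiness 0
J3: 2→5, due 23, tardiness 0
J2: 5→11, due 66, tardiness 0
J1: 11→20, due 58, tardiness 0
J5: 20→35, due 39, tardiness 0
J7: 35→52, due 78, tardiness 0
J4: 52→70, due 48, tardiness 22
Late patients: 1.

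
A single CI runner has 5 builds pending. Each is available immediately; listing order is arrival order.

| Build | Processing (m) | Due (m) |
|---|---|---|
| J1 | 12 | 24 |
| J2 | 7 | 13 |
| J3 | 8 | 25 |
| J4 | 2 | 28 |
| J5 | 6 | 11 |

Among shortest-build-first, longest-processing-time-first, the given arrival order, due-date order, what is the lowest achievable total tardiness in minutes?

13

SPT (increasing processing time): J4 J5 J2 J3 J1.
J4: 0→2, due 28, tardiness 0
J5: 2→8, due 11, tardiness 0
J2: 8→15, due 13, tardiness 2
J3: 15→23, due 25, tardiness 0
J1: 23→35, due 24, tardiness 11
Sum = 0+0+2+0+11 = 13.
LPT (decreasing processing time): J1 J3 J2 J5 J4.
J1: 0→12, due 24, tardiness 0
J3: 12→20, due 25, tardiness 0
J2: 20→27, due 13, tardiness 14
J5: 27→33, due 11, tardiness 22
J4: 33→35, due 28, tardiness 7
Sum = 0+0+14+22+7 = 43.
FIFO (arrival order): J1 J2 J3 J4 J5.
J1: 0→12, due 24, tardiness 0
J2: 12→19, due 13, tardiness 6
J3: 19→27, due 25, tardiness 2
J4: 27→29, due 28, tardiness 1
J5: 29→35, due 11, tardiness 24
Sum = 0+6+2+1+24 = 33.
EDD (increasing due date): J5 J2 J1 J3 J4.
J5: 0→6, due 11, tardiness 0
J2: 6→13, due 13, tardiness 0
J1: 13→25, due 24, tardiness 1
J3: 25→33, due 25, tardiness 8
J4: 33→35, due 28, tardiness 7
Sum = 0+0+1+8+7 = 16.
SPT 13, LPT 43, FIFO 33, EDD 16 → minimum 13.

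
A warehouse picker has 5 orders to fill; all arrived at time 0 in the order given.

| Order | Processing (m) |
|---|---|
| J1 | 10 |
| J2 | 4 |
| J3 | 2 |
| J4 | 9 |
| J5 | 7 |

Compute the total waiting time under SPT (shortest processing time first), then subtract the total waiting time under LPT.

SPT (increasing processing time): J3 J2 J5 J4 J1.
J3: waits 0, runs 0→2
J2: waits 2, runs 2→6
J5: waits 6, runs 6→13
J4: waits 13, runs 13→22
J1: waits 22, runs 22→32
Sum = 0+2+6+13+22 = 43.
LPT (decreasing processing time): J1 J4 J5 J2 J3.
J1: waits 0, runs 0→10
J4: waits 10, runs 10→19
J5: waits 19, runs 19→26
J2: waits 26, runs 26→30
J3: waits 30, runs 30→32
Sum = 0+10+19+26+30 = 85.
Difference = 43 − 85 = -42.

-42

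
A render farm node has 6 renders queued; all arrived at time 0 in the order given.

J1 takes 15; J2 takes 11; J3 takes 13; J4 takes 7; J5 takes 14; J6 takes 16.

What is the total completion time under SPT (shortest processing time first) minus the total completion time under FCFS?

-25

SPT (increasing processing time): J4 J2 J3 J5 J1 J6.
J4: 0→7
J2: 7→18
J3: 18→31
J5: 31→45
J1: 45→60
J6: 60→76
Sum = 7+18+31+45+60+76 = 237.
FIFO (arrival order): J1 J2 J3 J4 J5 J6.
J1: 0→15
J2: 15→26
J3: 26→39
J4: 39→46
J5: 46→60
J6: 60→76
Sum = 15+26+39+46+60+76 = 262.
Difference = 237 − 262 = -25.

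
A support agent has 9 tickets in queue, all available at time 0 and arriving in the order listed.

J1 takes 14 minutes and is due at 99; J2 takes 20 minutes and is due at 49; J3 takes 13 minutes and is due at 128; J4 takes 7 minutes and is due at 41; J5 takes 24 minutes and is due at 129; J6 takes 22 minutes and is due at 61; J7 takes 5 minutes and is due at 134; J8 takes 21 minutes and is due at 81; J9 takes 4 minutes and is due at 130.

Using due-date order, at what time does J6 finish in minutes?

49

EDD (increasing due date): J4 J2 J6 J8 J1 J3 J5 J9 J7.
J4: 0→7
J2: 7→27
J6: 27→49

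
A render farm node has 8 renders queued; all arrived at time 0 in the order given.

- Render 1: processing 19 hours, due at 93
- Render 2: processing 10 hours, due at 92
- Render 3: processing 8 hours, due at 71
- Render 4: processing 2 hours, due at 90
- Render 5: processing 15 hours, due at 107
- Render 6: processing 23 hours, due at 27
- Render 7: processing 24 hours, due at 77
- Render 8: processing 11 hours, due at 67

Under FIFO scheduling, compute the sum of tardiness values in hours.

119

FIFO (arrival order): Render 1 Render 2 Render 3 Render 4 Render 5 Render 6 Render 7 Render 8.
Render 1: 0→19, due 93, tardiness 0
Render 2: 19→29, due 92, tardiness 0
Render 3: 29→37, due 71, tardiness 0
Render 4: 37→39, due 90, tardiness 0
Render 5: 39→54, due 107, tardiness 0
Render 6: 54→77, due 27, tardiness 50
Render 7: 77→101, due 77, tardiness 24
Render 8: 101→112, due 67, tardiness 45
Sum = 0+0+0+0+0+50+24+45 = 119.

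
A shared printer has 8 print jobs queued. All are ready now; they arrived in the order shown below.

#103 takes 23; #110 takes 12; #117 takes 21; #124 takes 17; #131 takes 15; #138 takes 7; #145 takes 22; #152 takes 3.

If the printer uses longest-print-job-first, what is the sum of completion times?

LPT (decreasing processing time): #103 #145 #117 #124 #131 #110 #138 #152.
#103: 0→23
#145: 23→45
#117: 45→66
#124: 66→83
#131: 83→98
#110: 98→110
#138: 110→117
#152: 117→120
Sum = 23+45+66+83+98+110+117+120 = 662.

662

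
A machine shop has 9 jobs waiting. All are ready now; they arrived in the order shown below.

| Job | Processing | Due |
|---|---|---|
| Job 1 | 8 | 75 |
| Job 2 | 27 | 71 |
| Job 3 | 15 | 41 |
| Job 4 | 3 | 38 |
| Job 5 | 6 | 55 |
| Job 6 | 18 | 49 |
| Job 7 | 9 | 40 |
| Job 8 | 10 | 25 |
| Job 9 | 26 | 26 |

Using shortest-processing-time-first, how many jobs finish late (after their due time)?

5

SPT (increasing processing time): Job 4 Job 5 Job 1 Job 7 Job 8 Job 3 Job 6 Job 9 Job 2.
Job 4: 0→3, due 38, tardiness 0
Job 5: 3→9, due 55, tardiness 0
Job 1: 9→17, due 75, tardiness 0
Job 7: 17→26, due 40, tardiness 0
Job 8: 26→36, due 25, tardiness 11
Job 3: 36→51, due 41, tardiness 10
Job 6: 51→69, due 49, tardiness 20
Job 9: 69→95, due 26, tardiness 69
Job 2: 95→122, due 71, tardiness 51
Late jobs: 5.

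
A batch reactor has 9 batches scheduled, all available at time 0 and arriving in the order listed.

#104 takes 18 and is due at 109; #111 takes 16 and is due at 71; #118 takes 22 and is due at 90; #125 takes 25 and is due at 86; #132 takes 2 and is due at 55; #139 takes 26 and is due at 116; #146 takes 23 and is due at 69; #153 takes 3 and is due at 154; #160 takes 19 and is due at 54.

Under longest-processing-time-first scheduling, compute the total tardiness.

LPT (decreasing processing time): #139 #125 #146 #118 #160 #104 #111 #153 #132.
#139: 0→26, due 116, tardiness 0
#125: 26→51, due 86, tardiness 0
#146: 51→74, due 69, tardiness 5
#118: 74→96, due 90, tardiness 6
#160: 96→115, due 54, tardiness 61
#104: 115→133, due 109, tardiness 24
#111: 133→149, due 71, tardiness 78
#153: 149→152, due 154, tardiness 0
#132: 152→154, due 55, tardiness 99
Sum = 0+0+5+6+61+24+78+0+99 = 273.

273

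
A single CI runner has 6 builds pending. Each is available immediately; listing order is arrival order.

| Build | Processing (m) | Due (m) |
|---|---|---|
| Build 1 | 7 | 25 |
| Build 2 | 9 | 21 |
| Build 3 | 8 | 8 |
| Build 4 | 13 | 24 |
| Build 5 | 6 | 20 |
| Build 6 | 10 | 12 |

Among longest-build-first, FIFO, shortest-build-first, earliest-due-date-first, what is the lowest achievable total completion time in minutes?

LPT (decreasing processing time): Build 4 Build 6 Build 2 Build 3 Build 1 Build 5.
Build 4: 0→13
Build 6: 13→23
Build 2: 23→32
Build 3: 32→40
Build 1: 40→47
Build 5: 47→53
Sum = 13+23+32+40+47+53 = 208.
FIFO (arrival order): Build 1 Build 2 Build 3 Build 4 Build 5 Build 6.
Build 1: 0→7
Build 2: 7→16
Build 3: 16→24
Build 4: 24→37
Build 5: 37→43
Build 6: 43→53
Sum = 7+16+24+37+43+53 = 180.
SPT (increasing processing time): Build 5 Build 1 Build 3 Build 2 Build 6 Build 4.
Build 5: 0→6
Build 1: 6→13
Build 3: 13→21
Build 2: 21→30
Build 6: 30→40
Build 4: 40→53
Sum = 6+13+21+30+40+53 = 163.
EDD (increasing due date): Build 3 Build 6 Build 5 Build 2 Build 4 Build 1.
Build 3: 0→8
Build 6: 8→18
Build 5: 18→24
Build 2: 24→33
Build 4: 33→46
Build 1: 46→53
Sum = 8+18+24+33+46+53 = 182.
LPT 208, FIFO 180, SPT 163, EDD 182 → minimum 163.

163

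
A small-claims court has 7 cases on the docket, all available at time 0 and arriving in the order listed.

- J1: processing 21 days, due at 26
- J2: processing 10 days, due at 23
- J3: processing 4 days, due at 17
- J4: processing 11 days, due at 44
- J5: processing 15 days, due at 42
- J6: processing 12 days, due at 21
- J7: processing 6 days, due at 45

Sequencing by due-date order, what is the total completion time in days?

307

EDD (increasing due date): J3 J6 J2 J1 J5 J4 J7.
J3: 0→4
J6: 4→16
J2: 16→26
J1: 26→47
J5: 47→62
J4: 62→73
J7: 73→79
Sum = 4+16+26+47+62+73+79 = 307.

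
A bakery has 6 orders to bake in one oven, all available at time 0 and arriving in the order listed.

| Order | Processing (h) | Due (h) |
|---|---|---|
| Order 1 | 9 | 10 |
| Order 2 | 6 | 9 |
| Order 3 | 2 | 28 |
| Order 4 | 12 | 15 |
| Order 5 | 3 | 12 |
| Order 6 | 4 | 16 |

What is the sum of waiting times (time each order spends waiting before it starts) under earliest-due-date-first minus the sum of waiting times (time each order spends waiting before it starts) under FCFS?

1

EDD (increasing due date): Order 2 Order 1 Order 5 Order 4 Order 6 Order 3.
Order 2: waits 0, runs 0→6
Order 1: waits 6, runs 6→15
Order 5: waits 15, runs 15→18
Order 4: waits 18, runs 18→30
Order 6: waits 30, runs 30→34
Order 3: waits 34, runs 34→36
Sum = 0+6+15+18+30+34 = 103.
FIFO (arrival order): Order 1 Order 2 Order 3 Order 4 Order 5 Order 6.
Order 1: waits 0, runs 0→9
Order 2: waits 9, runs 9→15
Order 3: waits 15, runs 15→17
Order 4: waits 17, runs 17→29
Order 5: waits 29, runs 29→32
Order 6: waits 32, runs 32→36
Sum = 0+9+15+17+29+32 = 102.
Difference = 103 − 102 = 1.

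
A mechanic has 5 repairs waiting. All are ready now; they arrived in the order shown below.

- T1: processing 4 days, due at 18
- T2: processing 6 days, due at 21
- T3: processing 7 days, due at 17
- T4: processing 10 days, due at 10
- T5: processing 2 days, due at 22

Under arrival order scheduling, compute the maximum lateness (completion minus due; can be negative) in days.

FIFO (arrival order): T1 T2 T3 T4 T5.
T1: 0→4, due 18, lateness -14
T2: 4→10, due 21, lateness -11
T3: 10→17, due 17, lateness 0
T4: 17→27, due 10, lateness 17
T5: 27→29, due 22, lateness 7
Maximum = 17.

17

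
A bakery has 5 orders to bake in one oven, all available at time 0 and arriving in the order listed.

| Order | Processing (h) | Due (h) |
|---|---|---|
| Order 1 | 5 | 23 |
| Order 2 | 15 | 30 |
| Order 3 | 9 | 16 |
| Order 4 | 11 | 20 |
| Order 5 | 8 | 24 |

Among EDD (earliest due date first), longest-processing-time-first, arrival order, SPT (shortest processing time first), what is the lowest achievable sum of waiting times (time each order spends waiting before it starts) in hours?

EDD (increasing due date): Order 3 Order 4 Order 1 Order 5 Order 2.
Order 3: waits 0, runs 0→9
Order 4: waits 9, runs 9→20
Order 1: waits 20, runs 20→25
Order 5: waits 25, runs 25→33
Order 2: waits 33, runs 33→48
Sum = 0+9+20+25+33 = 87.
LPT (decreasing processing time): Order 2 Order 4 Order 3 Order 5 Order 1.
Order 2: waits 0, runs 0→15
Order 4: waits 15, runs 15→26
Order 3: waits 26, runs 26→35
Order 5: waits 35, runs 35→43
Order 1: waits 43, runs 43→48
Sum = 0+15+26+35+43 = 119.
FIFO (arrival order): Order 1 Order 2 Order 3 Order 4 Order 5.
Order 1: waits 0, runs 0→5
Order 2: waits 5, runs 5→20
Order 3: waits 20, runs 20→29
Order 4: waits 29, runs 29→40
Order 5: waits 40, runs 40→48
Sum = 0+5+20+29+40 = 94.
SPT (increasing processing time): Order 1 Order 5 Order 3 Order 4 Order 2.
Order 1: waits 0, runs 0→5
Order 5: waits 5, runs 5→13
Order 3: waits 13, runs 13→22
Order 4: waits 22, runs 22→33
Order 2: waits 33, runs 33→48
Sum = 0+5+13+22+33 = 73.
EDD 87, LPT 119, FIFO 94, SPT 73 → minimum 73.

73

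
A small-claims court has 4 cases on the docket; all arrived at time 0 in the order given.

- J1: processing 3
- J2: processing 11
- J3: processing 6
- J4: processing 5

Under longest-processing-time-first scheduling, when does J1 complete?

LPT (decreasing processing time): J2 J3 J4 J1.
J2: 0→11
J3: 11→17
J4: 17→22
J1: 22→25

25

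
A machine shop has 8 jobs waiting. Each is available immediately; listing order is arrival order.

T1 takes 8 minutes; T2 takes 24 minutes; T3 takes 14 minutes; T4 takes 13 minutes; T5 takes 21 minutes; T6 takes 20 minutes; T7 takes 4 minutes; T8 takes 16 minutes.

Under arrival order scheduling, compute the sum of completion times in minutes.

549

FIFO (arrival order): T1 T2 T3 T4 T5 T6 T7 T8.
T1: 0→8
T2: 8→32
T3: 32→46
T4: 46→59
T5: 59→80
T6: 80→100
T7: 100→104
T8: 104→120
Sum = 8+32+46+59+80+100+104+120 = 549.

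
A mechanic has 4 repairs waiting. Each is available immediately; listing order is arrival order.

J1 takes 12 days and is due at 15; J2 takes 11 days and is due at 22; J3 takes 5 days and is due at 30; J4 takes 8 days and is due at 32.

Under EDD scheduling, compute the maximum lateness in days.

4

EDD (increasing due date): J1 J2 J3 J4.
J1: 0→12, due 15, lateness -3
J2: 12→23, due 22, lateness 1
J3: 23→28, due 30, lateness -2
J4: 28→36, due 32, lateness 4
Maximum = 4.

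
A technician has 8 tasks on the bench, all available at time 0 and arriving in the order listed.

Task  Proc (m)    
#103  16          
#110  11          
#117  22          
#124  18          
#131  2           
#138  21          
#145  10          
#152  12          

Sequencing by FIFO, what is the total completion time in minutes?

530

FIFO (arrival order): #103 #110 #117 #124 #131 #138 #145 #152.
#103: 0→16
#110: 16→27
#117: 27→49
#124: 49→67
#131: 67→69
#138: 69→90
#145: 90→100
#152: 100→112
Sum = 16+27+49+67+69+90+100+112 = 530.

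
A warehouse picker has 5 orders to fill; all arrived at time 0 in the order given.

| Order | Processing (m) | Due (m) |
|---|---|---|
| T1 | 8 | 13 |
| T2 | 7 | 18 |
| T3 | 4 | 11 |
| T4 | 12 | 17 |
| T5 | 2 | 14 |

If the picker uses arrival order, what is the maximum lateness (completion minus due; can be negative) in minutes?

FIFO (arrival order): T1 T2 T3 T4 T5.
T1: 0→8, due 13, lateness -5
T2: 8→15, due 18, lateness -3
T3: 15→19, due 11, lateness 8
T4: 19→31, due 17, lateness 14
T5: 31→33, due 14, lateness 19
Maximum = 19.

19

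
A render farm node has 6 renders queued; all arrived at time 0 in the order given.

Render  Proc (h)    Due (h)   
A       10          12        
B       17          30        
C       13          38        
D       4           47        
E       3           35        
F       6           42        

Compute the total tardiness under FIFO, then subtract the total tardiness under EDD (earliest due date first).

7

FIFO (arrival order): A B C D E F.
A: 0→10, due 12, tardiness 0
B: 10→27, due 30, tardiness 0
C: 27→40, due 38, tardiness 2
D: 40→44, due 47, tardiness 0
E: 44→47, due 35, tardiness 12
F: 47→53, due 42, tardiness 11
Sum = 0+0+2+0+12+11 = 25.
EDD (increasing due date): A B E C F D.
A: 0→10, due 12, tardiness 0
B: 10→27, due 30, tardiness 0
E: 27→30, due 35, tardiness 0
C: 30→43, due 38, tardiness 5
F: 43→49, due 42, tardiness 7
D: 49→53, due 47, tardiness 6
Sum = 0+0+0+5+7+6 = 18.
Difference = 25 − 18 = 7.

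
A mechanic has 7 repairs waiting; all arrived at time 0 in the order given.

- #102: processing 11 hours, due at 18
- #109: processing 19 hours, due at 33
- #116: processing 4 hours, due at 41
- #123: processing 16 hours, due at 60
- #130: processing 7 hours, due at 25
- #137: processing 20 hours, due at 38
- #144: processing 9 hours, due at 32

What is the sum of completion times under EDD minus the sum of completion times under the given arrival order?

-21

EDD (increasing due date): #102 #130 #144 #109 #137 #116 #123.
#102: 0→11
#130: 11→18
#144: 18→27
#109: 27→46
#137: 46→66
#116: 66→70
#123: 70→86
Sum = 11+18+27+46+66+70+86 = 324.
FIFO (arrival order): #102 #109 #116 #123 #130 #137 #144.
#102: 0→11
#109: 11→30
#116: 30→34
#123: 34→50
#130: 50→57
#137: 57→77
#144: 77→86
Sum = 11+30+34+50+57+77+86 = 345.
Difference = 324 − 345 = -21.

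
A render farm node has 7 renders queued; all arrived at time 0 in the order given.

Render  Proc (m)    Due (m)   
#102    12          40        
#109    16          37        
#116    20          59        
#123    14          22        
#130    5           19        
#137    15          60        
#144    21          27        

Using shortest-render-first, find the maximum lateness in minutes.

SPT (increasing processing time): #130 #102 #123 #137 #109 #116 #144.
#130: 0→5, due 19, lateness -14
#102: 5→17, due 40, lateness -23
#123: 17→31, due 22, lateness 9
#137: 31→46, due 60, lateness -14
#109: 46→62, due 37, lateness 25
#116: 62→82, due 59, lateness 23
#144: 82→103, due 27, lateness 76
Maximum = 76.

76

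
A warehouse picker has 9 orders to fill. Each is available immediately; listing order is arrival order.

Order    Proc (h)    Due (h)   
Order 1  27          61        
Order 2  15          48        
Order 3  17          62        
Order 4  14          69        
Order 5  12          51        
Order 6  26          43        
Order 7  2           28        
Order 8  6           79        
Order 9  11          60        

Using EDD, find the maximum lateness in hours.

55

EDD (increasing due date): Order 7 Order 6 Order 2 Order 5 Order 9 Order 1 Order 3 Order 4 Order 8.
Order 7: 0→2, due 28, lateness -26
Order 6: 2→28, due 43, lateness -15
Order 2: 28→43, due 48, lateness -5
Order 5: 43→55, due 51, lateness 4
Order 9: 55→66, due 60, lateness 6
Order 1: 66→93, due 61, lateness 32
Order 3: 93→110, due 62, lateness 48
Order 4: 110→124, due 69, lateness 55
Order 8: 124→130, due 79, lateness 51
Maximum = 55.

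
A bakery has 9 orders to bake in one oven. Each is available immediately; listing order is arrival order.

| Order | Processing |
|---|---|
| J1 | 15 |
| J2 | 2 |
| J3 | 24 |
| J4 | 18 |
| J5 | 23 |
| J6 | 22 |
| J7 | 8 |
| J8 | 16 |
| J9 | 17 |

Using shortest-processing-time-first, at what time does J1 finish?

25

SPT (increasing processing time): J2 J7 J1 J8 J9 J4 J6 J5 J3.
J2: 0→2
J7: 2→10
J1: 10→25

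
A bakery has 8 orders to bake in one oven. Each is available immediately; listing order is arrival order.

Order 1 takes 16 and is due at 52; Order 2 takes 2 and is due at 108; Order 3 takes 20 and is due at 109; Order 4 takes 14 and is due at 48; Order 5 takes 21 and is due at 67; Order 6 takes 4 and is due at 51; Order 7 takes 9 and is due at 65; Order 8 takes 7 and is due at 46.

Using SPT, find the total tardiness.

26

SPT (increasing processing time): Order 2 Order 6 Order 8 Order 7 Order 4 Order 1 Order 3 Order 5.
Order 2: 0→2, due 108, tardiness 0
Order 6: 2→6, due 51, tardiness 0
Order 8: 6→13, due 46, tardiness 0
Order 7: 13→22, due 65, tardiness 0
Order 4: 22→36, due 48, tardiness 0
Order 1: 36→52, due 52, tardiness 0
Order 3: 52→72, due 109, tardiness 0
Order 5: 72→93, due 67, tardiness 26
Sum = 0+0+0+0+0+0+0+26 = 26.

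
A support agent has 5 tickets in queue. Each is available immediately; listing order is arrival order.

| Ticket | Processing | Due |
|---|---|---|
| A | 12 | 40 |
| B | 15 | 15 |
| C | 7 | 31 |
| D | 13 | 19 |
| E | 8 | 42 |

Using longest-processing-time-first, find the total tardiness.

LPT (decreasing processing time): B D A E C.
B: 0→15, due 15, tardiness 0
D: 15→28, due 19, tardiness 9
A: 28→40, due 40, tardiness 0
E: 40→48, due 42, tardiness 6
C: 48→55, due 31, tardiness 24
Sum = 0+9+0+6+24 = 39.

39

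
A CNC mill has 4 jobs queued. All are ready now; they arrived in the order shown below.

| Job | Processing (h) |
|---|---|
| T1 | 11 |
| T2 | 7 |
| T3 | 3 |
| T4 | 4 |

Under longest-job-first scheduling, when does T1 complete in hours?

LPT (decreasing processing time): T1 T2 T4 T3.
T1: 0→11

11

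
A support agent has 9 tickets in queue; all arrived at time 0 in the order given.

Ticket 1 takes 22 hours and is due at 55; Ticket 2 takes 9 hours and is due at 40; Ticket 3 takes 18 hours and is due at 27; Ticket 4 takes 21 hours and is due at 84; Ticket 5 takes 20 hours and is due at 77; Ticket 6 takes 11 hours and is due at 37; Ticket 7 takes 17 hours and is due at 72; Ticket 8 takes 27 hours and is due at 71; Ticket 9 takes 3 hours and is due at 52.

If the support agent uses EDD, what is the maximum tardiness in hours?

EDD (increasing due date): Ticket 3 Ticket 6 Ticket 2 Ticket 9 Ticket 1 Ticket 8 Ticket 7 Ticket 5 Ticket 4.
Ticket 3: 0→18, due 27, tardiness 0
Ticket 6: 18→29, due 37, tardiness 0
Ticket 2: 29→38, due 40, tardiness 0
Ticket 9: 38→41, due 52, tardiness 0
Ticket 1: 41→63, due 55, tardiness 8
Ticket 8: 63→90, due 71, tardiness 19
Ticket 7: 90→107, due 72, tardiness 35
Ticket 5: 107→127, due 77, tardiness 50
Ticket 4: 127→148, due 84, tardiness 64
Maximum = 64.

64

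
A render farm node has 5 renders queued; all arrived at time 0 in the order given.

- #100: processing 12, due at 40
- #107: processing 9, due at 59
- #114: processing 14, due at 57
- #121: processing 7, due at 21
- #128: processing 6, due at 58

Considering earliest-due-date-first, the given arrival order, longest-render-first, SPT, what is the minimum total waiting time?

EDD (increasing due date): #121 #100 #114 #128 #107.
#121: waits 0, runs 0→7
#100: waits 7, runs 7→19
#114: waits 19, runs 19→33
#128: waits 33, runs 33→39
#107: waits 39, runs 39→48
Sum = 0+7+19+33+39 = 98.
FIFO (arrival order): #100 #107 #114 #121 #128.
#100: waits 0, runs 0→12
#107: waits 12, runs 12→21
#114: waits 21, runs 21→35
#121: waits 35, runs 35→42
#128: waits 42, runs 42→48
Sum = 0+12+21+35+42 = 110.
LPT (decreasing processing time): #114 #100 #107 #121 #128.
#114: waits 0, runs 0→14
#100: waits 14, runs 14→26
#107: waits 26, runs 26→35
#121: waits 35, runs 35→42
#128: waits 42, runs 42→48
Sum = 0+14+26+35+42 = 117.
SPT (increasing processing time): #128 #121 #107 #100 #114.
#128: waits 0, runs 0→6
#121: waits 6, runs 6→13
#107: waits 13, runs 13→22
#100: waits 22, runs 22→34
#114: waits 34, runs 34→48
Sum = 0+6+13+22+34 = 75.
EDD 98, FIFO 110, LPT 117, SPT 75 → minimum 75.

75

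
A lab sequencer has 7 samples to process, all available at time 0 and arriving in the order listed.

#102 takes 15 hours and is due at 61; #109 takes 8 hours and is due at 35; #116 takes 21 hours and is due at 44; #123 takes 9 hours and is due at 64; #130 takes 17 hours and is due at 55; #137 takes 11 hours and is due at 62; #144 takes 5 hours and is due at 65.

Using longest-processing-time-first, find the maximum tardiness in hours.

LPT (decreasing processing time): #116 #130 #102 #137 #123 #109 #144.
#116: 0→21, due 44, tardiness 0
#130: 21→38, due 55, tardiness 0
#102: 38→53, due 61, tardiness 0
#137: 53→64, due 62, tardiness 2
#123: 64→73, due 64, tardiness 9
#109: 73→81, due 35, tardiness 46
#144: 81→86, due 65, tardiness 21
Maximum = 46.

46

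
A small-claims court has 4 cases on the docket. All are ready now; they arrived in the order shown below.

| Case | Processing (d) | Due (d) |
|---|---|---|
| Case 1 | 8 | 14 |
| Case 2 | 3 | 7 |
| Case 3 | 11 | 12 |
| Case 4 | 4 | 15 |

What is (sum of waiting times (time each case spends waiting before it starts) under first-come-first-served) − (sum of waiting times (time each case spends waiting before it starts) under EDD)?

FIFO (arrival order): Case 1 Case 2 Case 3 Case 4.
Case 1: waits 0, runs 0→8
Case 2: waits 8, runs 8→11
Case 3: waits 11, runs 11→22
Case 4: waits 22, runs 22→26
Sum = 0+8+11+22 = 41.
EDD (increasing due date): Case 2 Case 3 Case 1 Case 4.
Case 2: waits 0, runs 0→3
Case 3: waits 3, runs 3→14
Case 1: waits 14, runs 14→22
Case 4: waits 22, runs 22→26
Sum = 0+3+14+22 = 39.
Difference = 41 − 39 = 2.

2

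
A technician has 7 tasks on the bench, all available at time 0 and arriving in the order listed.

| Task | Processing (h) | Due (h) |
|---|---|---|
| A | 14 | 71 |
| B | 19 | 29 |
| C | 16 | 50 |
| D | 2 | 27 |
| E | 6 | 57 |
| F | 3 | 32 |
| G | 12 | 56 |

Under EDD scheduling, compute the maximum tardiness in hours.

EDD (increasing due date): D B F C G E A.
D: 0→2, due 27, tardiness 0
B: 2→21, due 29, tardiness 0
F: 21→24, due 32, tardiness 0
C: 24→40, due 50, tardiness 0
G: 40→52, due 56, tardiness 0
E: 52→58, due 57, tardiness 1
A: 58→72, due 71, tardiness 1
Maximum = 1.

1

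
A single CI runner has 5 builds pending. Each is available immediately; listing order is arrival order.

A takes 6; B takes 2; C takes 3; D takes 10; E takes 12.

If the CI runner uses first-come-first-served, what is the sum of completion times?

FIFO (arrival order): A B C D E.
A: 0→6
B: 6→8
C: 8→11
D: 11→21
E: 21→33
Sum = 6+8+11+21+33 = 79.

79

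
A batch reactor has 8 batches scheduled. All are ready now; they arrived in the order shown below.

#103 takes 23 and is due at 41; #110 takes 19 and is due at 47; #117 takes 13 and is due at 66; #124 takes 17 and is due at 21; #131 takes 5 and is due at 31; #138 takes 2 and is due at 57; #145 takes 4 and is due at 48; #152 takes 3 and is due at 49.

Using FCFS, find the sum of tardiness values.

191

FIFO (arrival order): #103 #110 #117 #124 #131 #138 #145 #152.
#103: 0→23, due 41, tardiness 0
#110: 23→42, due 47, tardiness 0
#117: 42→55, due 66, tardiness 0
#124: 55→72, due 21, tardiness 51
#131: 72→77, due 31, tardiness 46
#138: 77→79, due 57, tardiness 22
#145: 79→83, due 48, tardiness 35
#152: 83→86, due 49, tardiness 37
Sum = 0+0+0+51+46+22+35+37 = 191.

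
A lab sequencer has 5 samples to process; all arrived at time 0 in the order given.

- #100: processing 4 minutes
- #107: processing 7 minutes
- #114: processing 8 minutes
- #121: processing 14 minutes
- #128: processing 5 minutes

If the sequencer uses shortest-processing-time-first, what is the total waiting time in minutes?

53

SPT (increasing processing time): #100 #128 #107 #114 #121.
#100: waits 0, runs 0→4
#128: waits 4, runs 4→9
#107: waits 9, runs 9→16
#114: waits 16, runs 16→24
#121: waits 24, runs 24→38
Sum = 0+4+9+16+24 = 53.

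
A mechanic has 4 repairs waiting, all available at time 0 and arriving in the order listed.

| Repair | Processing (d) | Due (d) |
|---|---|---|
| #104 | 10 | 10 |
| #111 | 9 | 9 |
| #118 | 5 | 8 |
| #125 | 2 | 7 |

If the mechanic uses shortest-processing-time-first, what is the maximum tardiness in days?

SPT (increasing processing time): #125 #118 #111 #104.
#125: 0→2, due 7, tardiness 0
#118: 2→7, due 8, tardiness 0
#111: 7→16, due 9, tardiness 7
#104: 16→26, due 10, tardiness 16
Maximum = 16.

16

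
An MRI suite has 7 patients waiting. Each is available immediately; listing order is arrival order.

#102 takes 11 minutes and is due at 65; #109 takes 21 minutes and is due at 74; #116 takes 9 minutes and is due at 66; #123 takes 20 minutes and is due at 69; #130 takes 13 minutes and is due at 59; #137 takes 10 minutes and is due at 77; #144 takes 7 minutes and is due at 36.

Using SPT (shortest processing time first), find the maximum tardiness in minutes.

SPT (increasing processing time): #144 #116 #137 #102 #130 #123 #109.
#144: 0→7, due 36, tardiness 0
#116: 7→16, due 66, tardiness 0
#137: 16→26, due 77, tardiness 0
#102: 26→37, due 65, tardiness 0
#130: 37→50, due 59, tardiness 0
#123: 50→70, due 69, tardiness 1
#109: 70→91, due 74, tardiness 17
Maximum = 17.

17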